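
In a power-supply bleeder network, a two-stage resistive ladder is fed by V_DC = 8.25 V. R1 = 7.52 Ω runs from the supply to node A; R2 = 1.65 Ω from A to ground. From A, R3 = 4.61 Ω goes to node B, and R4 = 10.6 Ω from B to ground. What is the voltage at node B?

The second stage (R3 + R4 = 15.21 Ω) loads node A in parallel with R2.
Effective lower resistance at A: R2 ‖ 15.21 = 1.489 Ω.
V_A = 8.25 × 1.489/(7.52 + 1.489) = 1.363 V.
Then the unloaded second divider: V_B = V_A × R4/(R3+R4) = 1.363 × 0.6969 = 0.9500 V.

V_B ≈ 0.950 V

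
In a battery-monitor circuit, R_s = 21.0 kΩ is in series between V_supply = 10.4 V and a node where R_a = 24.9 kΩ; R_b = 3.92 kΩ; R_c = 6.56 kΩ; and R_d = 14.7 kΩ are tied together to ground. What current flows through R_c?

I ≈ 0.134 mA

Parallel bank: R_p = 1/(1/24.9 + 1/3.92 + 1/6.56 + 1/14.7) = 1.939 kΩ.
V_A by voltage divider: V_A = 10.4 × 1.939/(21.0 + 1.939) = 0.8791 V.
I(R_c) = V_A / R_c = 0.8791/6.56 = 0.1340 mA.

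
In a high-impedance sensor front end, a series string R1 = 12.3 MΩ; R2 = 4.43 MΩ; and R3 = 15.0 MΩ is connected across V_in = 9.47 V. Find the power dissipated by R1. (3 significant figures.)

P ≈ 1.10 µW

The common current is I = 9.47/31.73 = 0.2985 µA.
P = I²R = 0.08908 × 12.3 = 1.096 µW.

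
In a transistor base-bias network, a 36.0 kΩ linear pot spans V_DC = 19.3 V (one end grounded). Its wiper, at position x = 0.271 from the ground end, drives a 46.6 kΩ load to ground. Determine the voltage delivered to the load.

V_out ≈ 4.54 V

The pot divides into 26.24 kΩ above the wiper and 9.756 kΩ below.
R_L loads the lower segment: effective lower R = 8.067 kΩ.
V_out = 19.3 × 8.067/(26.24 + 8.067) = 4.538 V.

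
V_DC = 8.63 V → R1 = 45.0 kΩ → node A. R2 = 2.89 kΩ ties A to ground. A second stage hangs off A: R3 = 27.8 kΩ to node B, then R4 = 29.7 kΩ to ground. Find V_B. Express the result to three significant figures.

Looking into the second stage from A: R3 + R4 = 57.50 kΩ appears in parallel with R2.
R2 ‖ (R3+R4) = 2.752 kΩ.
So V_A = 8.63 × 0.05763 = 0.4973 V.
V_B = V_A × 0.5165 = 0.2569 V.

V_B ≈ 0.257 V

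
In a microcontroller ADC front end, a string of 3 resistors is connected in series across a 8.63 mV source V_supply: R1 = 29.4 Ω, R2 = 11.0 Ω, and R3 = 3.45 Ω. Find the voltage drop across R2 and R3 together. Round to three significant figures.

V ≈ 2.84 mV

Total series resistance ΣR = 29.4 + 11.0 + 3.45 = 43.85 Ω.
R_{R2..R3} = 11.0 + 3.45 = 14.45 Ω.
Voltage divider: V = V_supply · (14.45 / 43.85) = 8.63 × 0.3295 = 2.844 mV.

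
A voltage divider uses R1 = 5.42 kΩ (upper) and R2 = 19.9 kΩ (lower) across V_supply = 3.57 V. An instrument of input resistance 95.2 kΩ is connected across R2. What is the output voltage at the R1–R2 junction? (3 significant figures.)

R2 ‖ R_L = (19.9 × 95.2)/(19.9 + 95.2) = 16.46 kΩ.
Then V_out = V_supply · R2'/(R1 + R2') = 3.57 × 16.46/21.88 = 2.686 V.
(Unloaded it would be 2.81 V; the load pulls it down.)

V_out ≈ 2.69 V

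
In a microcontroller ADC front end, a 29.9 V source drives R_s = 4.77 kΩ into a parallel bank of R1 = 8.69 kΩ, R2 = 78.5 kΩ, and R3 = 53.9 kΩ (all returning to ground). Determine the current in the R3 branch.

Combine the parallel branches: R_p = (1/8.69 + 1/78.5 + 1/53.9)⁻¹ = 6.832 kΩ.
V_A by voltage divider: V_A = 29.9 × 6.832/(4.77 + 6.832) = 17.61 V.
I(R3) = V_A / R3 = 17.61/53.9 = 0.3267 mA.
(Check via current divider: I_total = 2.577 mA; share G_k/ΣG = 0.1268 → same result.)

I ≈ 0.327 mA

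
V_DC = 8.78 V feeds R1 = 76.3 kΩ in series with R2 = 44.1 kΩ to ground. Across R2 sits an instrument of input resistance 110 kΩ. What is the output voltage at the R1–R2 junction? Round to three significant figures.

V_out ≈ 2.56 V

The load sits in parallel with R2, giving an effective lower resistance R2' = R2·R_L/(R2+R_L) = 31.48 kΩ.
Now apply the divider: V_out = 8.78 × 0.2921 = 2.564 V.
(Unloaded it would be 3.22 V; the load pulls it down.)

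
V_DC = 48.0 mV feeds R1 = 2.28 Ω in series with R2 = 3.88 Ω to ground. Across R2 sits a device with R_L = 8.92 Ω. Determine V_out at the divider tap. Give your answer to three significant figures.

V_out ≈ 26.0 mV

First combine the lower leg with the load: R2 ‖ R_L = 2.704 Ω.
Voltage divider with the loaded lower leg: V_out = 48.0 × 2.704/(2.28 + 2.704) = 48.0 × 0.5425 = 26.04 mV.
(Unloaded it would be 30.2 mV; the load pulls it down.)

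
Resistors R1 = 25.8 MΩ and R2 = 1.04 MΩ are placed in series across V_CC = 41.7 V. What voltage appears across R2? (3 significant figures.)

V ≈ 1.62 V

Total series resistance ΣR = 25.8 + 1.04 = 26.84 MΩ.
V = V_CC · R/ΣR = 41.7 × 0.03875 = 1.616 V.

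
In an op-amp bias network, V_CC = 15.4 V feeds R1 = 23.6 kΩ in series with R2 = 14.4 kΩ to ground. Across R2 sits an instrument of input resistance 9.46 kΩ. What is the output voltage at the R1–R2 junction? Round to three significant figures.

V_out ≈ 3.00 V

R2 ‖ R_L = (14.4 × 9.46)/(14.4 + 9.46) = 5.709 kΩ.
Now apply the divider: V_out = 15.4 × 0.1948 = 3.000 V.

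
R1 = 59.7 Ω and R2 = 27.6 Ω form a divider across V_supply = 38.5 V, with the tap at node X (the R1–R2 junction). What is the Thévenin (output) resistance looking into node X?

With V_supply suppressed (replaced by a short), R_th = R1 ‖ R2 = (59.70 × 27.6)/(59.70 + 27.6) = 18.87 Ω.

R_th ≈ 18.9 Ω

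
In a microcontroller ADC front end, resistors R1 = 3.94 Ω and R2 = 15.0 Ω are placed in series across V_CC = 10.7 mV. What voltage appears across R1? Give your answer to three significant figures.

V ≈ 2.23 mV

Total series resistance ΣR = 3.94 + 15.0 = 18.94 Ω.
By the voltage-divider rule, V = 10.7 × 3.940/18.94 = 2.226 mV.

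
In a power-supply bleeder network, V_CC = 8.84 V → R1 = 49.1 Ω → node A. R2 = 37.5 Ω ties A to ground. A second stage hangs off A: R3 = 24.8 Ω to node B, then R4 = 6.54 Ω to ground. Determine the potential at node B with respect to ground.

The second stage (R3 + R4 = 31.34 Ω) loads node A in parallel with R2.
Effective lower resistance at A: R2 ‖ 31.34 = 17.07 Ω.
V_A = 8.84 × 17.07/(49.1 + 17.07) = 2.281 V.
Then the unloaded second divider: V_B = V_A × R4/(R3+R4) = 2.281 × 0.2087 = 0.4759 V.

V_B ≈ 0.476 V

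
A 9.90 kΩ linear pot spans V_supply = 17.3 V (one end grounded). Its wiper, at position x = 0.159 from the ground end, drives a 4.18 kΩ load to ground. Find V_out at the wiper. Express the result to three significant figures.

V_out ≈ 2.09 V

Lower segment x·R_p = 1.574 kΩ; upper segment (1−x)·R_p = 8.326 kΩ.
(x·R_p) ‖ R_L = 1.143 kΩ.
Then V_out = V_supply · 1.143/(8.326 + 1.143) = 2.089 V.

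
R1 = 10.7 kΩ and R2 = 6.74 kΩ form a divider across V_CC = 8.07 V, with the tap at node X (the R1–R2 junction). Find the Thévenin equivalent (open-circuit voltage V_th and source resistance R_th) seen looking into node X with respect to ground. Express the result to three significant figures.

V_th ≈ 3.12 V, R_th ≈ 4.14 kΩ

Open-circuit (no load on X): V_th = V_CC · R2/(R1 + R2) = 8.07 × 6.74/(10.70 + 6.74) = 3.119 V.
Looking into X with the source shorted: R_th = R1·R2/(R1+R2) = 10.70 × 6.74/17.44 = 4.135 kΩ.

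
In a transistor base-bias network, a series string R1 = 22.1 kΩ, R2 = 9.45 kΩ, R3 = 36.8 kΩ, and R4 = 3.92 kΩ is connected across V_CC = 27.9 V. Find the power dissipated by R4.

P ≈ 0.584 mW

Series current I = V_CC/ΣR = 27.9/72.27 = 0.3861 mA.
P = I²R = 0.1490 × 3.92 = 0.5842 mW.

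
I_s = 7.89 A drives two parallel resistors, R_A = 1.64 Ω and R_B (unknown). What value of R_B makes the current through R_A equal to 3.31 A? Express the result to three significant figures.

In a two-way split, I_A/I_s = R_B/(R_A + R_B).
3.31/7.89 = R_B/(R_A + R_B) → R_B = R_A · (0.4195)/(1 − 0.4195) = 1.64 × 0.7227 = 1.185 Ω.

R_B ≈ 1.19 Ω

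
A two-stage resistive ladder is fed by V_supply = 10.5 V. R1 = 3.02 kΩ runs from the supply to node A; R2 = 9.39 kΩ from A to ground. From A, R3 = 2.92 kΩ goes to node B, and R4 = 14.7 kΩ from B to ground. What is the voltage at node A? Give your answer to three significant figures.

V_A ≈ 7.03 V

Looking into the second stage from A: R3 + R4 = 17.62 kΩ appears in parallel with R2.
Effective lower resistance at A: R2 ‖ 17.62 = 6.126 kΩ.
So V_A = 10.5 × 0.6698 = 7.033 V.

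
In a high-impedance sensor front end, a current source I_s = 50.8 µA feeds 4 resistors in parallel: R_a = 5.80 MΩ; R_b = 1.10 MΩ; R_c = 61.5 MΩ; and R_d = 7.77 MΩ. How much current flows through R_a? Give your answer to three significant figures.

I ≈ 7.14 µA

Conductances: ΣG = 1/5.80 + 1/1.10 + 1/61.5 + 1/7.77 = 1.226 (1/MΩ).
Current divider: I(R_a) = I_s · G_k/ΣG = 50.8 × (0.1724/1.226) = 50.8 × 0.1406 = 7.141 µA.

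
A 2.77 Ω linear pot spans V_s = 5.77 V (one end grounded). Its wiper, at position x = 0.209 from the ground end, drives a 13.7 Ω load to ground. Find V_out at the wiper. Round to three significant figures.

V_out ≈ 1.17 V

Split the track: R_lower = x·R_p = 0.5789 Ω, R_upper = (1−x)·R_p = 2.191 Ω.
R_L loads the lower segment: effective lower R = 0.5555 Ω.
V_out = 5.77 × 0.5555/(2.191 + 0.5555) = 1.167 V.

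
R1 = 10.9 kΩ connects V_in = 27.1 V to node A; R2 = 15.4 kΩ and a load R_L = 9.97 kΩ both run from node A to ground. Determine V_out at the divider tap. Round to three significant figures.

R2 ‖ R_L = (15.4 × 9.97)/(15.4 + 9.97) = 6.052 kΩ.
Now apply the divider: V_out = 27.1 × 0.3570 = 9.675 V.
(Unloaded it would be 15.9 V; the load pulls it down.)

V_out ≈ 9.67 V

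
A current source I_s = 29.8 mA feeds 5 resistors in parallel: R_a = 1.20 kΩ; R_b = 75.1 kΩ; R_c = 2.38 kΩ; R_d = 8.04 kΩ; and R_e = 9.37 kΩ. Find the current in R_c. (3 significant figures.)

ΣG = 1/1.20 + 1/75.1 + 1/2.38 + 1/8.04 + 1/9.37 = 1.498.
R_c takes the fraction G_k/ΣG = 0.4202/1.498 = 0.2805, so I = 29.8 × 0.2805 = 8.359 mA.

I ≈ 8.36 mA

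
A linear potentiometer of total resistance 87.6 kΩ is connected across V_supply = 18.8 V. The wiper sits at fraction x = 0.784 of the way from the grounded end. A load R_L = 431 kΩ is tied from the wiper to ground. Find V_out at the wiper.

The pot divides into 18.92 kΩ above the wiper and 68.68 kΩ below.
Lower segment in parallel with the load: 68.68 ‖ 431 = 59.24 kΩ.
Loaded-divider output: V_out = 18.8 × 0.7579 = 14.25 V.

V_out ≈ 14.2 V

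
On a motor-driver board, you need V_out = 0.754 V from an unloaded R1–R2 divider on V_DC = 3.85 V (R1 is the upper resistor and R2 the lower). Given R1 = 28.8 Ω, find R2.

Required fraction k = V_out/V_DC = 0.1958.
Rearranging, R2 = R1·k/(1−k) = 28.8 × 0.2435 = 7.014 Ω.

R2 ≈ 7.01 Ω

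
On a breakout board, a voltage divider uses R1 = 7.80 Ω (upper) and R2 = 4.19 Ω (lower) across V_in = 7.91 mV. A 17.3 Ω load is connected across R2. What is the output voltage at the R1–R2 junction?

First combine the lower leg with the load: R2 ‖ R_L = 3.373 Ω.
Now apply the divider: V_out = 7.91 × 0.3019 = 2.388 mV.
(Unloaded it would be 2.76 mV; the load pulls it down.)

V_out ≈ 2.39 mV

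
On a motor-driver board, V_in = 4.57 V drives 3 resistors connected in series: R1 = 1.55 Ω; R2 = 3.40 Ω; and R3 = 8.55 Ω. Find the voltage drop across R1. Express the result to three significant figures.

V ≈ 0.525 V

ΣR = 1.55 + 3.40 + 8.55 = 13.50 Ω.
V = V_in · R/ΣR = 4.57 × 0.1148 = 0.5247 V.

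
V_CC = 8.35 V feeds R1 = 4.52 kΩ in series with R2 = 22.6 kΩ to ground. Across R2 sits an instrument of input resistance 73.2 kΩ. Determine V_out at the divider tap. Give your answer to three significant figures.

V_out ≈ 6.62 V

First combine the lower leg with the load: R2 ‖ R_L = 17.27 kΩ.
Voltage divider with the loaded lower leg: V_out = 8.35 × 17.27/(4.52 + 17.27) = 8.35 × 0.7926 = 6.618 V.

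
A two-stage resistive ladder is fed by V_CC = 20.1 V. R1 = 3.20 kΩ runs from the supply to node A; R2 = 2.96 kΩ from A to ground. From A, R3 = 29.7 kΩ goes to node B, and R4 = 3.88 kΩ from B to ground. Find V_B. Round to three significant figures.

The second stage (R3 + R4 = 33.58 kΩ) loads node A in parallel with R2.
R2 ‖ (R3+R4) = 2.720 kΩ.
So V_A = 20.1 × 0.4595 = 9.236 V.
Stage 2 is unloaded, so V_B = V_A · R4/(R3+R4) = 9.236 × 3.88/33.58 = 1.067 V.

V_B ≈ 1.07 V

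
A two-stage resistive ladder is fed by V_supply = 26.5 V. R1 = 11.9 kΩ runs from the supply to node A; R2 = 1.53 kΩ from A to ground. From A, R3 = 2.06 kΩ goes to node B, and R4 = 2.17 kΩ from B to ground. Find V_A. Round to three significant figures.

The second stage (R3 + R4 = 4.230 kΩ) loads node A in parallel with R2.
R2 ‖ (R3+R4) = 1.124 kΩ.
So V_A = 26.5 × 0.08627 = 2.286 V.

V_A ≈ 2.29 V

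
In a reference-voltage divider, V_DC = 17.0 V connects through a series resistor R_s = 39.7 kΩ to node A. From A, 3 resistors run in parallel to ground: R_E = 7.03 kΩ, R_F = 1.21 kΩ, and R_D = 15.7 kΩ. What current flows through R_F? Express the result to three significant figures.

I ≈ 0.335 mA

Combine the parallel branches: R_p = (1/7.03 + 1/1.21 + 1/15.7)⁻¹ = 0.9686 kΩ.
Node voltage V_A = V_DC · R_p/(R_s + R_p) = 17.0 × 0.02382 = 0.4049 V.
I(R_F) = V_A / R_F = 0.4049/1.21 = 0.3346 mA.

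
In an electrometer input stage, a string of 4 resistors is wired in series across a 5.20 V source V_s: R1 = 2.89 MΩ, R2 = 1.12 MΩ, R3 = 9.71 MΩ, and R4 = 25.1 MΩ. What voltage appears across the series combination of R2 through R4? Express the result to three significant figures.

V ≈ 4.81 V

Total series resistance ΣR = 2.89 + 1.12 + 9.71 + 25.1 = 38.82 MΩ.
R_{R2..R4} = 1.12 + 9.71 + 25.1 = 35.93 MΩ.
Voltage divider: V = V_s · (35.93 / 38.82) = 5.20 × 0.9256 = 4.813 V.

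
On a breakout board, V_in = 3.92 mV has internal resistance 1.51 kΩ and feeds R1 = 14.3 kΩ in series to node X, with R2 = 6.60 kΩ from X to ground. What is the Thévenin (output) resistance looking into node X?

R_th ≈ 4.66 kΩ

R1' = 1.51 + 14.3 = 15.81 kΩ (source resistance + R1).
With V_in suppressed (replaced by a short), R_th = R1' ‖ R2 = (15.81 × 6.60)/(15.81 + 6.60) = 4.656 kΩ.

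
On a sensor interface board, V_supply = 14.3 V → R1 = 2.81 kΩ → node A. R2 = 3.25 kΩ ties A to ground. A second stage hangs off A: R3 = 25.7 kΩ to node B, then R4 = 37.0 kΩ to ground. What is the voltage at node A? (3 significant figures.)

Node A sees R2 in parallel with the series input of stage 2, R3 + R4 = 62.70 kΩ.
R2 ‖ (R3+R4) = 3.090 kΩ.
V_A = 14.3 × 3.090/(2.81 + 3.090) = 7.489 V.

V_A ≈ 7.49 V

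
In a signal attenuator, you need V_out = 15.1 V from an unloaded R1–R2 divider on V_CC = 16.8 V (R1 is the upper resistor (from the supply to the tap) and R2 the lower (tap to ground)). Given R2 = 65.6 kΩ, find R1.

R1 ≈ 7.39 kΩ

V_out/V_CC = R2/(R1+R2) = 0.8988.
R1 = R2·(1/k − 1) = 65.6 × 0.1126 = 7.385 kΩ.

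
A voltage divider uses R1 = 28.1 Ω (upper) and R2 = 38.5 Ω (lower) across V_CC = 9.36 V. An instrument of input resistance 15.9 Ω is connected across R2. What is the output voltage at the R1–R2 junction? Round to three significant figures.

V_out ≈ 2.68 V

The load sits in parallel with R2, giving an effective lower resistance R2' = R2·R_L/(R2+R_L) = 11.25 Ω.
Now apply the divider: V_out = 9.36 × 0.2859 = 2.676 V.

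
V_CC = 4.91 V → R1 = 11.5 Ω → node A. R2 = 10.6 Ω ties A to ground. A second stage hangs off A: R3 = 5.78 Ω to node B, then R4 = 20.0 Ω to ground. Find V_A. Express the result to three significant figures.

V_A ≈ 1.94 V

Looking into the second stage from A: R3 + R4 = 25.78 Ω appears in parallel with R2.
R2 ‖ (R3+R4) = 7.511 Ω.
So V_A = 4.91 × 0.3951 = 1.940 V.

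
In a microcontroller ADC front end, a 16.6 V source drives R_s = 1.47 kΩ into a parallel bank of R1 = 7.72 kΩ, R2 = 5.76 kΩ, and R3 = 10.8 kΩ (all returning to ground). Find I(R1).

I ≈ 1.36 mA

Combine the parallel branches: R_p = (1/7.72 + 1/5.76 + 1/10.8)⁻¹ = 2.527 kΩ.
V_A by voltage divider: V_A = 16.6 × 2.527/(1.47 + 2.527) = 10.49 V.
I(R1) = V_A / R1 = 10.49/7.72 = 1.359 mA.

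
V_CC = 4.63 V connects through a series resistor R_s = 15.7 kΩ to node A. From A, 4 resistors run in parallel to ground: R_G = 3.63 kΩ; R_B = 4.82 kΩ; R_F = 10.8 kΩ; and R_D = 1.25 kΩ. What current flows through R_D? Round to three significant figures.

I ≈ 0.164 mA

Equivalent of the parallel group: R_p = 0.7270 kΩ.
Node voltage V_A = V_CC · R_p/(R_s + R_p) = 4.63 × 0.04426 = 0.2049 V.
Branch current I = V_A/R_D = 0.2049/1.25 = 0.1639 mA.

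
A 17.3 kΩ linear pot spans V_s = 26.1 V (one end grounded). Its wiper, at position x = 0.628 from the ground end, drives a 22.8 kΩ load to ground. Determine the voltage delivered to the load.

Lower segment x·R_p = 10.86 kΩ; upper segment (1−x)·R_p = 6.436 kΩ.
(x·R_p) ‖ R_L = 7.358 kΩ.
Loaded-divider output: V_out = 26.1 × 0.5334 = 13.92 V.

V_out ≈ 13.9 V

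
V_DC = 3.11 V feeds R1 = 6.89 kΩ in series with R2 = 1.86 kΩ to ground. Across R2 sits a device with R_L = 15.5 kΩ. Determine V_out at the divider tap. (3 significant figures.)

V_out ≈ 0.604 V

The load sits in parallel with R2, giving an effective lower resistance R2' = R2·R_L/(R2+R_L) = 1.661 kΩ.
Now apply the divider: V_out = 3.11 × 0.1942 = 0.6040 V.
(Unloaded it would be 0.661 V; the load pulls it down.)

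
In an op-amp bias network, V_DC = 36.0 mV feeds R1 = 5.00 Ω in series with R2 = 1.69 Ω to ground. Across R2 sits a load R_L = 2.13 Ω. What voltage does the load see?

The load sits in parallel with R2, giving an effective lower resistance R2' = R2·R_L/(R2+R_L) = 0.9423 Ω.
Voltage divider with the loaded lower leg: V_out = 36.0 × 0.9423/(5.00 + 0.9423) = 36.0 × 0.1586 = 5.709 mV.
(Unloaded it would be 9.09 mV; the load pulls it down.)

V_out ≈ 5.71 mV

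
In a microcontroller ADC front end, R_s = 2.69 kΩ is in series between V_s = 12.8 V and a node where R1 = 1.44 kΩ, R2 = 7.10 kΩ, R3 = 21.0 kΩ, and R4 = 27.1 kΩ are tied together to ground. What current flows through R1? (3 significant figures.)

Combine the parallel branches: R_p = (1/1.44 + 1/7.10 + 1/21.0 + 1/27.1)⁻¹ = 1.087 kΩ.
V_A by voltage divider: V_A = 12.8 × 1.087/(2.69 + 1.087) = 3.684 V.
I(R1) = V_A / R1 = 3.684/1.44 = 2.558 mA.

I ≈ 2.56 mA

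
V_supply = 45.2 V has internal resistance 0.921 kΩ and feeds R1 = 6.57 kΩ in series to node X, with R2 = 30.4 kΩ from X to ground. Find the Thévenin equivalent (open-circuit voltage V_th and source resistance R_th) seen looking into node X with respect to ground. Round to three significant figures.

V_th ≈ 36.3 V, R_th ≈ 6.01 kΩ

R1' = 0.921 + 6.57 = 7.491 kΩ (source resistance + R1).
V_th is the unloaded tap voltage: V_supply · R2/(R1'+R2) = 45.2 × 0.8023 = 36.26 V.
Looking into X with the source shorted: R_th = R1'·R2/(R1'+R2) = 7.491 × 30.4/37.89 = 6.010 kΩ.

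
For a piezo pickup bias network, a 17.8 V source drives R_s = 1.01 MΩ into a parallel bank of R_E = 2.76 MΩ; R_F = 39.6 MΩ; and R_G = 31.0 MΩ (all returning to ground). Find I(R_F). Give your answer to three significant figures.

I ≈ 0.316 µA

Parallel bank: R_p = 1/(1/2.76 + 1/39.6 + 1/31.0) = 2.382 MΩ.
V_A = 17.8 × 2.382/3.392 = 12.50 V.
I(R_F) = V_A / R_F = 12.50/39.6 = 0.3157 µA.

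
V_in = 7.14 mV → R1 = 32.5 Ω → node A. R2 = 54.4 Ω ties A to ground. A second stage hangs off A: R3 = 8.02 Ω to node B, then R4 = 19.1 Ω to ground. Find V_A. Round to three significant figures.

Looking into the second stage from A: R3 + R4 = 27.12 Ω appears in parallel with R2.
R2 ‖ (R3+R4) = 18.10 Ω.
So V_A = 7.14 × 0.3577 = 2.554 mV.

V_A ≈ 2.55 mV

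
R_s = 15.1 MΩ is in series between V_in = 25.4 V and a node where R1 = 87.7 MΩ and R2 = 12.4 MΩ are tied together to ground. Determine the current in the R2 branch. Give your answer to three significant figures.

I ≈ 0.857 µA

Equivalent of the parallel group: R_p = 10.86 MΩ.
Node voltage V_A = V_in · R_p/(R_s + R_p) = 25.4 × 0.4184 = 10.63 V.
Branch current I = V_A/R2 = 10.63/12.4 = 0.8571 µA.
(Check via current divider: I_total = 0.9783 µA; share G_k/ΣG = 0.8761 → same result.)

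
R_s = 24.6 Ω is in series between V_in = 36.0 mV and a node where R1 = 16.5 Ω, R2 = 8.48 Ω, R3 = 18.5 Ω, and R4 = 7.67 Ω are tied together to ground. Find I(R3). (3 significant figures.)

I ≈ 0.196 mA

Equivalent of the parallel group: R_p = 2.755 Ω.
Node voltage V_A = V_in · R_p/(R_s + R_p) = 36.0 × 0.1007 = 3.626 mV.
Branch current I = V_A/R3 = 3.626/18.5 = 0.1960 mA.
(Equivalently: I_total = 1.316 mA, then current-divider fraction G_k/ΣG = 0.1489.)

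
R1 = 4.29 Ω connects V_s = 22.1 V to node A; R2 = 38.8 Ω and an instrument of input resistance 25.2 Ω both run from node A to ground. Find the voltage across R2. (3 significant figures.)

V_out ≈ 17.3 V

R2 ‖ R_L = (38.8 × 25.2)/(38.8 + 25.2) = 15.28 Ω.
Now apply the divider: V_out = 22.1 × 0.7808 = 17.25 V.
(Unloaded it would be 19.9 V; the load pulls it down.)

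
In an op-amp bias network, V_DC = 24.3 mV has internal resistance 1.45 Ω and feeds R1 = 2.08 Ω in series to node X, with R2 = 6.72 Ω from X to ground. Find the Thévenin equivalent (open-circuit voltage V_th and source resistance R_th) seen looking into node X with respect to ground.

R1' = 1.45 + 2.08 = 3.530 Ω (source resistance + R1).
V_th is the unloaded tap voltage: V_DC · R2/(R1'+R2) = 24.3 × 0.6556 = 15.93 mV.
Looking into X with the source shorted: R_th = R1'·R2/(R1'+R2) = 3.530 × 6.72/10.25 = 2.314 Ω.

V_th ≈ 15.9 mV, R_th ≈ 2.31 Ω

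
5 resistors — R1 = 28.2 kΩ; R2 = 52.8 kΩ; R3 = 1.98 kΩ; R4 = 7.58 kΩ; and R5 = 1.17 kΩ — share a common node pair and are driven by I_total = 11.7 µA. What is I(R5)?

ΣG = 1/28.2 + 1/52.8 + 1/1.98 + 1/7.58 + 1/1.17 = 1.546.
Current divider: I(R5) = I_total · G_k/ΣG = 11.7 × (0.8547/1.546) = 11.7 × 0.5528 = 6.468 µA.

I ≈ 6.47 µA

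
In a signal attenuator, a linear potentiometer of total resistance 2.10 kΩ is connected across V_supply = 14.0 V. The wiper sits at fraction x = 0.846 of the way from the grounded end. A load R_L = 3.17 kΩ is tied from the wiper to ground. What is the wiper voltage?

V_out ≈ 10.9 V

The pot divides into 0.3234 kΩ above the wiper and 1.777 kΩ below.
(x·R_p) ‖ R_L = 1.139 kΩ.
V_out = 14.0 × 1.139/(0.3234 + 1.139) = 10.90 V.
(Unloaded: V_out = x·V_supply = 11.8 V.)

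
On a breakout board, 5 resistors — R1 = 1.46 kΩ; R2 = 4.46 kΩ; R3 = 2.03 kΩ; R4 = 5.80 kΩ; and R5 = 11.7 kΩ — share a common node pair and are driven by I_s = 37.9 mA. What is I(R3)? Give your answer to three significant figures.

I ≈ 11.2 mA

ΣG = 1/1.46 + 1/4.46 + 1/2.03 + 1/5.80 + 1/11.7 = 1.660.
Current divider: I(R3) = I_s · G_k/ΣG = 37.9 × (0.4926/1.660) = 37.9 × 0.2968 = 11.25 mA.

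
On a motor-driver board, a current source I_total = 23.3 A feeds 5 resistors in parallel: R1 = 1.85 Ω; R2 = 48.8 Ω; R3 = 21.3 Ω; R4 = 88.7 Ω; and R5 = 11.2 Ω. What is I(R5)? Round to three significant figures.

Conductances: ΣG = 1/1.85 + 1/48.8 + 1/21.3 + 1/88.7 + 1/11.2 = 0.7085 (1/Ω).
By the current-divider rule, I = I_total · G_k/ΣG = 23.3 × 0.1260 = 2.936 A.

I ≈ 2.94 A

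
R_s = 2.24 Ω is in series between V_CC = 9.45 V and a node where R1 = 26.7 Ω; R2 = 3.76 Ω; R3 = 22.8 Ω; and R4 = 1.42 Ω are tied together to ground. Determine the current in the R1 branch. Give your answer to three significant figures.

I ≈ 0.105 A

Equivalent of the parallel group: R_p = 0.9510 Ω.
V_A = 9.45 × 0.9510/3.191 = 2.816 V.
Branch current I = V_A/R1 = 2.816/26.7 = 0.1055 A.
(Check via current divider: I_total = 2.961 A; share G_k/ΣG = 0.03562 → same result.)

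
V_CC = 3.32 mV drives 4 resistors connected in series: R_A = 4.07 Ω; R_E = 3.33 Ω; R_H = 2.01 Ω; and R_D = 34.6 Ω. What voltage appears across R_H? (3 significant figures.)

Series total: ΣR = 4.07 + 3.33 + 2.01 + 34.6 = 44.01 Ω.
By the voltage-divider rule, V = 3.32 × 2.010/44.01 = 0.1516 mV.

V ≈ 0.152 mV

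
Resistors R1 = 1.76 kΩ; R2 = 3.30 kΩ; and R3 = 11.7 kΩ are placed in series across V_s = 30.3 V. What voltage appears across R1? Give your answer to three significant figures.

V ≈ 3.18 V

ΣR = 1.76 + 3.30 + 11.7 = 16.76 kΩ.
By the voltage-divider rule, V = 30.3 × 1.760/16.76 = 3.182 V.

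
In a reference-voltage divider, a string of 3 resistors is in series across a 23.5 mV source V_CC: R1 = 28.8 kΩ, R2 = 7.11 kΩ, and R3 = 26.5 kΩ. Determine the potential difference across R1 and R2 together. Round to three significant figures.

ΣR = 28.8 + 7.11 + 26.5 = 62.41 kΩ.
R_{R1..R2} = 28.8 + 7.11 = 35.91 kΩ.
By the voltage-divider rule, V = 23.5 × 35.91/62.41 = 13.52 mV.

V ≈ 13.5 mV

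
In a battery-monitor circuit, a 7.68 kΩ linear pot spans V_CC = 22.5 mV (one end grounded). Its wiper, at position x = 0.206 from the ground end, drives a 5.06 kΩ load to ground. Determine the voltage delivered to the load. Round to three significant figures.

V_out ≈ 3.71 mV

Split the track: R_lower = x·R_p = 1.582 kΩ, R_upper = (1−x)·R_p = 6.098 kΩ.
(x·R_p) ‖ R_L = 1.205 kΩ.
V_out = 22.5 × 1.205/(6.098 + 1.205) = 3.713 mV.
(Unloaded: V_out = x·V_CC = 4.63 mV.)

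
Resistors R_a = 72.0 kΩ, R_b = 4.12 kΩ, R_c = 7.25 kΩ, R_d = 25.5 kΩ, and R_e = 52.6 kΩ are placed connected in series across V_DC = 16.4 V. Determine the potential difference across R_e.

V ≈ 5.34 V

ΣR = 72.0 + 4.12 + 7.25 + 25.5 + 52.6 = 161.5 kΩ.
By the voltage-divider rule, V = 16.4 × 52.60/161.5 = 5.342 V.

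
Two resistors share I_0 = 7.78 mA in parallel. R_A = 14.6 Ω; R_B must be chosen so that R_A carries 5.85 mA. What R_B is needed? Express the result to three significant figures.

In a two-way split, I_A/I_0 = R_B/(R_A + R_B).
5.85/7.78 = R_B/(R_A + R_B) → R_B = R_A · (0.7519)/(1 − 0.7519) = 14.6 × 3.031 = 44.25 Ω.

R_B ≈ 44.3 Ω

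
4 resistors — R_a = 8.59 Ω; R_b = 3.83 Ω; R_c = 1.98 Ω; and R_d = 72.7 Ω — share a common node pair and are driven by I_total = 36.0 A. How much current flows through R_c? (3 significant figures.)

Total conductance ΣG = 1/8.59 + 1/3.83 + 1/1.98 + 1/72.7 = 0.8963 (units of 1/Ω).
Current divider: I(R_c) = I_total · G_k/ΣG = 36.0 × (0.5051/0.8963) = 36.0 × 0.5635 = 20.29 A.

I ≈ 20.3 A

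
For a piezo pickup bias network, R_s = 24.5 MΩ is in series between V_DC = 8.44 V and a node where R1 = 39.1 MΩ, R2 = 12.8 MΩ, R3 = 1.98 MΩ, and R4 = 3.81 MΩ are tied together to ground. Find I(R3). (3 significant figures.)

Combine the parallel branches: R_p = (1/39.1 + 1/12.8 + 1/1.98 + 1/3.81)⁻¹ = 1.148 MΩ.
Node voltage V_A = V_DC · R_p/(R_s + R_p) = 8.44 × 0.04475 = 0.3777 V.
Branch current I = V_A/R3 = 0.3777/1.98 = 0.1908 µA.
(Equivalently: I_total = 0.3291 µA, then current-divider fraction G_k/ΣG = 0.5797.)

I ≈ 0.191 µA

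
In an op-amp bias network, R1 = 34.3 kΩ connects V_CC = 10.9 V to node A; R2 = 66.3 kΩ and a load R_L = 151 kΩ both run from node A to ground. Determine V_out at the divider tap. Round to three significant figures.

V_out ≈ 6.25 V

First combine the lower leg with the load: R2 ‖ R_L = 46.07 kΩ.
Then V_out = V_CC · R2'/(R1 + R2') = 10.9 × 46.07/80.37 = 6.248 V.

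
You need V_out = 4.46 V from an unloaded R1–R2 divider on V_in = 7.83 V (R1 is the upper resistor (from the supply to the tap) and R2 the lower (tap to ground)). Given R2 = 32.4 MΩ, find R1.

R1 ≈ 24.5 MΩ

The divider ratio is R2/(R1+R2) = 4.46/7.83 = 0.5696.
Rearranging, R1 = R2·(1−k)/k = 32.4 × 0.7556 = 24.48 MΩ.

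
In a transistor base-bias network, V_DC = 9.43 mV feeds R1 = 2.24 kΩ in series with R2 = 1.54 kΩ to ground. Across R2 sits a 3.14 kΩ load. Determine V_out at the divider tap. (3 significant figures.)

V_out ≈ 2.98 mV

The load sits in parallel with R2, giving an effective lower resistance R2' = R2·R_L/(R2+R_L) = 1.033 kΩ.
Then V_out = V_DC · R2'/(R1 + R2') = 9.43 × 1.033/3.273 = 2.977 mV.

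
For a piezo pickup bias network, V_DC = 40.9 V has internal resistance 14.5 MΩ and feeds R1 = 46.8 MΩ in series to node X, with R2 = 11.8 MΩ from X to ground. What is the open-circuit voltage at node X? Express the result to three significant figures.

R1' = 14.5 + 46.8 = 61.30 MΩ (source resistance + R1).
With X open, the divider is unloaded: V_th = 40.9 × 11.8/73.10 = 6.602 V.

V_th ≈ 6.60 V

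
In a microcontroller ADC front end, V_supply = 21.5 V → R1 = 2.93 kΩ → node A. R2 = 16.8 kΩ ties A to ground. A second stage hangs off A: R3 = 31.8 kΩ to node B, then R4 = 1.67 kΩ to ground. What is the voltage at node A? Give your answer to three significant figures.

V_A ≈ 17.0 V

Looking into the second stage from A: R3 + R4 = 33.47 kΩ appears in parallel with R2.
R2 ‖ (R3+R4) = 11.19 kΩ.
So V_A = 21.5 × 0.7924 = 17.04 V.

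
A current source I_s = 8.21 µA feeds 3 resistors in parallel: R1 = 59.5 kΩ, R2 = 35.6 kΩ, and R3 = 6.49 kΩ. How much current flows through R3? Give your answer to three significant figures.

I ≈ 6.36 µA

Conductances: ΣG = 1/59.5 + 1/35.6 + 1/6.49 = 0.1990 (1/kΩ).
By the current-divider rule, I = I_s · G_k/ΣG = 8.21 × 0.7744 = 6.358 µA.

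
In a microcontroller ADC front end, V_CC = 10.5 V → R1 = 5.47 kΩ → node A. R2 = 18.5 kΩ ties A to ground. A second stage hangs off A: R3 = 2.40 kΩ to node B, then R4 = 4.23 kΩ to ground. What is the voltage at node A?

The second stage (R3 + R4 = 6.630 kΩ) loads node A in parallel with R2.
R2 ‖ (R3+R4) = 4.881 kΩ.
First divider: V_A = V_CC · 4.881/(5.47 + 4.881) = 4.951 V.

V_A ≈ 4.95 V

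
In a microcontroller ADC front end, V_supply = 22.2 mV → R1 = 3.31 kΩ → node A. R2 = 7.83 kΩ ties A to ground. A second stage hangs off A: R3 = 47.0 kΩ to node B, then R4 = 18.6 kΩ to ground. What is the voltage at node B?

The second stage (R3 + R4 = 65.60 kΩ) loads node A in parallel with R2.
R2 ‖ (R3+R4) = 6.995 kΩ.
First divider: V_A = V_supply · 6.995/(3.31 + 6.995) = 15.07 mV.
Stage 2 is unloaded, so V_B = V_A · R4/(R3+R4) = 15.07 × 18.6/65.60 = 4.273 mV.

V_B ≈ 4.27 mV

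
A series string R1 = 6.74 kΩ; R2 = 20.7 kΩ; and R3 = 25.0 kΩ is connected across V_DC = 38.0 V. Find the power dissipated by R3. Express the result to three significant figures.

P ≈ 13.1 mW

ΣR = 52.44 kΩ → I = 38.0/52.44 = 0.7246 mA.
V(R3) = I·R = 18.12 V; P = V·I = 18.12 × 0.7246 = 13.13 mW.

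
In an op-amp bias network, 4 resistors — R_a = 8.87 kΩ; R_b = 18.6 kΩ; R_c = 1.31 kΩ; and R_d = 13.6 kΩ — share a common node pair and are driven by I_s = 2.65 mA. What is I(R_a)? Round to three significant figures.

Total conductance ΣG = 1/8.87 + 1/18.6 + 1/1.31 + 1/13.6 = 1.003 (units of 1/kΩ).
By the current-divider rule, I = I_s · G_k/ΣG = 2.65 × 0.1124 = 0.2978 mA.

I ≈ 0.298 mA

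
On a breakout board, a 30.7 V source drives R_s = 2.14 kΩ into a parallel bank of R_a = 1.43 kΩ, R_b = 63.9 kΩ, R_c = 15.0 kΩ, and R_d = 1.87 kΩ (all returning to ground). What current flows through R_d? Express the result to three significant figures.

I ≈ 4.30 mA

Parallel bank: R_p = 1/(1/1.43 + 1/63.9 + 1/15.0 + 1/1.87) = 0.7597 kΩ.
Node voltage V_A = V_DC · R_p/(R_s + R_p) = 30.7 × 0.2620 = 8.043 V.
I(R_d) = V_A / R_d = 8.043/1.87 = 4.301 mA.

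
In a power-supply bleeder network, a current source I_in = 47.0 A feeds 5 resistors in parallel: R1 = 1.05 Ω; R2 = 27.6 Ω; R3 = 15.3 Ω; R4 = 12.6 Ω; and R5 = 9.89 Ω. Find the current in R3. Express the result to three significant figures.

ΣG = 1/1.05 + 1/27.6 + 1/15.3 + 1/12.6 + 1/9.89 = 1.234.
Current divider: I(R3) = I_in · G_k/ΣG = 47.0 × (0.06536/1.234) = 47.0 × 0.05295 = 2.488 A.

I ≈ 2.49 A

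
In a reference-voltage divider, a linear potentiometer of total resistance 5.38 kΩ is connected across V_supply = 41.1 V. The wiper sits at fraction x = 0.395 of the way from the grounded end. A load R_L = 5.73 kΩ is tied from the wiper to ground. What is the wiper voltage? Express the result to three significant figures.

V_out ≈ 13.3 V

Split the track: R_lower = x·R_p = 2.125 kΩ, R_upper = (1−x)·R_p = 3.255 kΩ.
(x·R_p) ‖ R_L = 1.550 kΩ.
Loaded-divider output: V_out = 41.1 × 0.3226 = 13.26 V.
(Unloaded: V_out = x·V_supply = 16.2 V.)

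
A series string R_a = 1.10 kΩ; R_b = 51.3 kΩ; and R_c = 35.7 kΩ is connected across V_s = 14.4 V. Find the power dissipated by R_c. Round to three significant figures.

The common current is I = 14.4/88.10 = 0.1635 mA.
P(R_c) = I²·R_c = (0.1635)² × 35.7 = 0.9538 mW.

P ≈ 0.954 mW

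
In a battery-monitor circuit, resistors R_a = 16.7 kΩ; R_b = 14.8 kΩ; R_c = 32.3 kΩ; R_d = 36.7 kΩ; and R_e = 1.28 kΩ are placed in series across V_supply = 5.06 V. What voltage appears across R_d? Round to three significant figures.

V ≈ 1.82 V

ΣR = 16.7 + 14.8 + 32.3 + 36.7 + 1.28 = 101.8 kΩ.
By the voltage-divider rule, V = 5.06 × 36.70/101.8 = 1.825 V.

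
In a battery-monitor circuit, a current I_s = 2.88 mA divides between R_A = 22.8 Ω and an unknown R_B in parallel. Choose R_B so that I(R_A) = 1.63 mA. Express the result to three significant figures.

The fraction through R_A equals R_B/(R_A+R_B).
1.63/2.88 = R_B/(R_A + R_B) → R_B = R_A · (0.5660)/(1 − 0.5660) = 22.8 × 1.304 = 29.73 Ω.

R_B ≈ 29.7 Ω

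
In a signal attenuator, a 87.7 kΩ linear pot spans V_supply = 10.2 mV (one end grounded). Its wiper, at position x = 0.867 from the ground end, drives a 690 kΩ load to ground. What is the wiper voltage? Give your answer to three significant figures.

V_out ≈ 8.72 mV

Split the track: R_lower = x·R_p = 76.04 kΩ, R_upper = (1−x)·R_p = 11.66 kΩ.
(x·R_p) ‖ R_L = 68.49 kΩ.
Loaded-divider output: V_out = 10.2 × 0.8545 = 8.716 mV.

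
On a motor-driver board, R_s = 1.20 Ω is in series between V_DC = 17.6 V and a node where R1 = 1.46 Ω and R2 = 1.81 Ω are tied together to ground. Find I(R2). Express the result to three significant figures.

Equivalent of the parallel group: R_p = 0.8081 Ω.
Node voltage V_A = V_DC · R_p/(R_s + R_p) = 17.6 × 0.4024 = 7.083 V.
I(R2) = V_A / R2 = 7.083/1.81 = 3.913 A.
(Equivalently: I_total = 8.764 A, then current-divider fraction G_k/ΣG = 0.4465.)

I ≈ 3.91 A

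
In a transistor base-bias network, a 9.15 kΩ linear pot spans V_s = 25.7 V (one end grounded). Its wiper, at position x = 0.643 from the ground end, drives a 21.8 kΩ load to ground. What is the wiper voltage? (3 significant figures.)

Lower segment x·R_p = 5.883 kΩ; upper segment (1−x)·R_p = 3.267 kΩ.
Lower segment in parallel with the load: 5.883 ‖ 21.8 = 4.633 kΩ.
Then V_out = V_s · 4.633/(3.267 + 4.633) = 15.07 V.

V_out ≈ 15.1 V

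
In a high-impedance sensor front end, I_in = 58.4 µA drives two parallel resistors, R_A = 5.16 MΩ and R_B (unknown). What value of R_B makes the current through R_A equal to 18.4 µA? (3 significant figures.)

R_B ≈ 2.37 MΩ

Two-branch current divider: I_A = I_in · R_B/(R_A + R_B).
With f = 0.3151, R_B = R_A · f/(1−f) = 5.16 × 0.4600 = 2.374 MΩ.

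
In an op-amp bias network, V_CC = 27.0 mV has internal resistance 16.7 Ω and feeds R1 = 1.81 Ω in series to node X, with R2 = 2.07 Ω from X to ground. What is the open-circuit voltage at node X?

V_th ≈ 2.72 mV

R1' = 16.7 + 1.81 = 18.51 Ω (source resistance + R1).
With X open, the divider is unloaded: V_th = 27.0 × 2.07/20.58 = 2.716 mV.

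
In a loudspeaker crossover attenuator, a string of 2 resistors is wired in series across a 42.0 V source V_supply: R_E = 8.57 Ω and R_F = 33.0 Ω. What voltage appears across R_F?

ΣR = 8.57 + 33.0 = 41.57 Ω.
V = V_supply · R/ΣR = 42.0 × 0.7938 = 33.34 V.

V ≈ 33.3 V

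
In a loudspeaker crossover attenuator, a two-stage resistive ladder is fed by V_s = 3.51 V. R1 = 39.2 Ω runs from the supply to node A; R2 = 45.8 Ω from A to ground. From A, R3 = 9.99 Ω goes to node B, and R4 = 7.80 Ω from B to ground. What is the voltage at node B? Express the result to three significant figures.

V_B ≈ 0.379 V

Looking into the second stage from A: R3 + R4 = 17.79 Ω appears in parallel with R2.
Effective lower resistance at A: R2 ‖ 17.79 = 12.81 Ω.
First divider: V_A = V_s · 12.81/(39.2 + 12.81) = 0.8647 V.
V_B = V_A × 0.4384 = 0.3791 V.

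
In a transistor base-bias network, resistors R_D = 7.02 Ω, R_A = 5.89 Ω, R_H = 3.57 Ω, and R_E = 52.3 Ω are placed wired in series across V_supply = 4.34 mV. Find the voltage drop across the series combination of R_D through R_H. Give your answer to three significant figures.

Series total: ΣR = 7.02 + 5.89 + 3.57 + 52.3 = 68.78 Ω.
R_{R_D..R_H} = 7.02 + 5.89 + 3.57 = 16.48 Ω.
Voltage divider: V = V_supply · (16.48 / 68.78) = 4.34 × 0.2396 = 1.040 mV.

V ≈ 1.04 mV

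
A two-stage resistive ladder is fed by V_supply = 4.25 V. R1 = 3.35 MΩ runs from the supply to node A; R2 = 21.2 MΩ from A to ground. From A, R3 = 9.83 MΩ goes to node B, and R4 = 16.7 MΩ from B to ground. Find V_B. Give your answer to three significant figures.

The second stage (R3 + R4 = 26.53 MΩ) loads node A in parallel with R2.
Effective lower resistance at A: R2 ‖ 26.53 = 11.78 MΩ.
So V_A = 4.25 × 0.7786 = 3.309 V.
Stage 2 is unloaded, so V_B = V_A · R4/(R3+R4) = 3.309 × 16.7/26.53 = 2.083 V.

V_B ≈ 2.08 V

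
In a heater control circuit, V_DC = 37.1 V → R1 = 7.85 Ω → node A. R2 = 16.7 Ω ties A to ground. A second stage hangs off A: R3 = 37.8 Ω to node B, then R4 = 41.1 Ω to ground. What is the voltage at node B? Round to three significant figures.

Looking into the second stage from A: R3 + R4 = 78.90 Ω appears in parallel with R2.
Effective lower resistance at A: R2 ‖ 78.90 = 13.78 Ω.
First divider: V_A = V_DC · 13.78/(7.85 + 13.78) = 23.64 V.
V_B = V_A × 0.5209 = 12.31 V.

V_B ≈ 12.3 V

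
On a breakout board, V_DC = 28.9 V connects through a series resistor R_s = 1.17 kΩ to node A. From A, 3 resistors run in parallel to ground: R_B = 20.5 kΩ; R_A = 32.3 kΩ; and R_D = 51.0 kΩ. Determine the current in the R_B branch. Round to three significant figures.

I ≈ 1.26 mA

Equivalent of the parallel group: R_p = 10.07 kΩ.
V_A by voltage divider: V_A = 28.9 × 10.07/(1.17 + 10.07) = 25.89 V.
Branch current I = V_A/R_B = 25.89/20.5 = 1.263 mA.
(Check via current divider: I_total = 2.572 mA; share G_k/ΣG = 0.4910 → same result.)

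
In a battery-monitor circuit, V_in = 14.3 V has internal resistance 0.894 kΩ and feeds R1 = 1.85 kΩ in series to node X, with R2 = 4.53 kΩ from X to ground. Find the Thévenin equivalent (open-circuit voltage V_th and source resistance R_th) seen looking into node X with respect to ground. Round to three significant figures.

R1' = 0.894 + 1.85 = 2.744 kΩ (source resistance + R1).
V_th is the unloaded tap voltage: V_in · R2/(R1'+R2) = 14.3 × 0.6228 = 8.906 V.
Zeroing V_in shorts the top of R1' to ground, so R_th = R1' ‖ R2 = 1.709 kΩ.

V_th ≈ 8.91 V, R_th ≈ 1.71 kΩ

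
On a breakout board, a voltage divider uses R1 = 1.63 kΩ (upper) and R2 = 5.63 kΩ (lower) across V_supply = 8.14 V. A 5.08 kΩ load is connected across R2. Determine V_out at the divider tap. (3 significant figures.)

R2 ‖ R_L = (5.63 × 5.08)/(5.63 + 5.08) = 2.670 kΩ.
Now apply the divider: V_out = 8.14 × 0.6210 = 5.055 V.

V_out ≈ 5.05 V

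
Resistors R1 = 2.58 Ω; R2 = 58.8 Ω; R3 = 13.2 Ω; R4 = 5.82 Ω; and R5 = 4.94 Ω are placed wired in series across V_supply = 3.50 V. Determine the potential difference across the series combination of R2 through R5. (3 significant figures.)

V ≈ 3.39 V

ΣR = 2.58 + 58.8 + 13.2 + 5.82 + 4.94 = 85.34 Ω.
R_{R2..R5} = 58.8 + 13.2 + 5.82 + 4.94 = 82.76 Ω.
Voltage divider: V = V_supply · (82.76 / 85.34) = 3.50 × 0.9698 = 3.394 V.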